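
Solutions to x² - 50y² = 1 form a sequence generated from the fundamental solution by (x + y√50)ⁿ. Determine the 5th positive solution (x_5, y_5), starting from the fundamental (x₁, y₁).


Step 1: Find the fundamental solution (x₁, y₁) of x² - 50y² = 1.
  Expand √50 as a continued fraction. a₀ = ⌊√50⌋ = 7; iterate m_{k+1} = d_k·a_k − m_k, d_{k+1} = (50 − m_{k+1}²)/d_k, a_{k+1} = ⌊(a₀ + m_{k+1})/d_{k+1}⌋ (starting m₀ = 0, d₀ = 1), with convergents p_k = a_k·p_{k-1} + p_{k-2}, q_k = a_k·q_{k-1} + q_{k-2} (p₋₁ = 1, q₋₁ = 0):
  k = 0: a₀ = 7; p₀/q₀ = 7/1; p₀² − 50·q₀² = 49 − 50 = -1.
  k = 1: m = 7, d = 1, a = ⌊(7 + 7)/1⌋ = 14; p/q = (14·7 + 1)/(14·1 + 0) = 99/14; p² − 50·q² = 9801 − 9800 = 1.
  The first convergent with p² − 50·q² = 1 gives the fundamental solution (x₁, y₁) = (99, 14).
Step 2: Apply the recurrence (x_{n+1}, y_{n+1}) = (x₁x_n + 50y₁y_n, x₁y_n + y₁x_n) repeatedly.
  From (x_1, y_1) = (99, 14): x_2 = 99·99 + 50·14·14 = 19601; y_2 = 99·14 + 14·99 = 2772.
  From (x_2, y_2) = (19601, 2772): x_3 = 99·19601 + 50·14·2772 = 3880899; y_3 = 99·2772 + 14·19601 = 548842.
  From (x_3, y_3) = (3880899, 548842): x_4 = 99·3880899 + 50·14·548842 = 768398401; y_4 = 99·548842 + 14·3880899 = 108667944.
  From (x_4, y_4) = (768398401, 108667944): x_5 = 99·768398401 + 50·14·108667944 = 152139002499; y_5 = 99·108667944 + 14·768398401 = 21515704070.
Step 3: Verify x_5² - 50·y_5² = 23146276081390728245001 - 23146276081390728245000 = 1 (should be 1). ✓

(x_1, y_1) = (99, 14); (x_5, y_5) = (152139002499, 21515704070).


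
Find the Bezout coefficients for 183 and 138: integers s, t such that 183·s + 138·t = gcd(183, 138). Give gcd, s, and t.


Euclidean algorithm on (183, 138) — divide until remainder is 0:
  183 = 1 · 138 + 45
  138 = 3 · 45 + 3
  45 = 15 · 3 + 0
gcd(183, 138) = 3.
Track Bezout coefficients alongside the remainders: start with r₀ = 183 = a·1 + b·0 (s = 1, t = 0) and r₁ = 138 = a·0 + b·1 (s = 0, t = 1); each new remainder r_{k+1} = r_{k-1} − q_k·r_k inherits s_{k+1} = s_{k-1} − q_k·s_k, t_{k+1} = t_{k-1} − q_k·t_k, so r_k = a·s_k + b·t_k at every step:
  q = 1: r = 45, s = 1 − 1·0 = 1, t = 0 − 1·1 = -1  (check: 183·1 + 138·(-1) = 45)
  q = 3: r = 3, s = 0 − 3·1 = -3, t = 1 − 3·(-1) = 4  (check: 183·(-3) + 138·4 = 3)
The row with r = 3 (the gcd) gives the Bezout coefficients s = -3, t = 4.
Result: 183 · (-3) + 138 · (4) = 3.

gcd(183, 138) = 3; s = -3, t = 4 (check: 183·(-3) + 138·4 = 3).


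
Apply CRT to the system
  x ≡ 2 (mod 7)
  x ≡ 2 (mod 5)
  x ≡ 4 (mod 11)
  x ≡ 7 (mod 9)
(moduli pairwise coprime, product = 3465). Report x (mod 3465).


Product of moduli M = 7 · 5 · 11 · 9 = 3465.
Merge one congruence at a time:
  Start: x ≡ 2 (mod 7).
  Combine with x ≡ 2 (mod 5); new modulus lcm = 35.
    Write x = 2 + 7·t and substitute into x ≡ 2 (mod 5): 7·t ≡ 2 − 2 = 0 (mod 5).
    Reduce coefficients mod 5: 2·t ≡ 0 (mod 5).
    The inverse of 2 mod 5 is 3 (since 2·3 = 6 = 1·5 + 1), so t ≡ 3·0 = 0 ≡ 0 (mod 5).
    Then x = 2 + 7·0 = 2, valid modulo lcm(7, 5) = 35: x ≡ 2 (mod 35).
  Combine with x ≡ 4 (mod 11); new modulus lcm = 385.
    Write x = 2 + 35·t and substitute into x ≡ 4 (mod 11): 35·t ≡ 4 − 2 = 2 (mod 11).
    Reduce coefficients mod 11: 2·t ≡ 2 (mod 11).
    The inverse of 2 mod 11 is 6 (since 2·6 = 12 = 1·11 + 1), so t ≡ 6·2 = 12 ≡ 1 (mod 11).
    Then x = 2 + 35·1 = 37, valid modulo lcm(35, 11) = 385: x ≡ 37 (mod 385).
  Combine with x ≡ 7 (mod 9); new modulus lcm = 3465.
    Write x = 37 + 385·t and substitute into x ≡ 7 (mod 9): 385·t ≡ 7 − 37 = -30 (mod 9).
    Reduce coefficients mod 9: 7·t ≡ 6 (mod 9).
    The inverse of 7 mod 9 is 4 (since 7·4 = 28 = 3·9 + 1), so t ≡ 4·6 = 24 ≡ 6 (mod 9).
    Then x = 37 + 385·6 = 2347, valid modulo lcm(385, 9) = 3465: x ≡ 2347 (mod 3465).
Verify against each original: 2347 mod 7 = 2, 2347 mod 5 = 2, 2347 mod 11 = 4, 2347 mod 9 = 7.

x ≡ 2347 (mod 3465).


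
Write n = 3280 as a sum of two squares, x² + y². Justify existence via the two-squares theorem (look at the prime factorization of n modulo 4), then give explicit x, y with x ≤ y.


Step 1: Factor n = 3280 = 2^4 · 5 · 41.
Step 2: Check the mod-4 condition on each prime factor: 2 = 2 (special); 5 ≡ 1 (mod 4), exponent 1; 41 ≡ 1 (mod 4), exponent 1.
All primes ≡ 3 (mod 4) appear to even exponent (or don't appear), so by the two-squares theorem n IS expressible as a sum of two squares.
Step 3: Build a representation. Group n = k² · m with k = 4 and m = 5 · 41 = 205 (a product of primes ≡ 1 (mod 4)); a representation of m scales to one of n via (k·x)² + (k·y)² = k²(x² + y²). Each prime p ≡ 1 (mod 4) is itself a sum of two squares; find a² by testing p − a² for a perfect square:
  5: 5 − 1² = 4 = 2² ⇒ 5 = 1² + 2².
  41: 41 − 1² = 40, 41 − 2² = 37, 41 − 3² = 32, 41 − 4² = 25 = 5² ⇒ 41 = 4² + 5².
  Combine using the Brahmagupta–Fibonacci identity (a² + b²)(c² + d²) = (ac − bd)² + (ad + bc)² = (ac + bd)² + (ad − bc)²:
  5 · 41 = 205: from (1² + 2²)(4² + 5²), take (1·4 − 2·5, 1·5 + 2·4) = (4 − 10, 5 + 8) = (-6, 13); dropping signs (only squares matter) gives (6, 13); check 6² + 13² = 36 + 169 = 205 ✓.
  Scale by k = 4: (4·6, 4·13) = (24, 52).
Step 4: Order so x ≤ y and verify: 24² + 52² = 576 + 2704 = 3280 = n. ✓

n = 3280 = 24² + 52² (one valid representation with x ≤ y).


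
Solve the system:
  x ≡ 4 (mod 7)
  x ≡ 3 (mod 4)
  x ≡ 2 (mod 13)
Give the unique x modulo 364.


Moduli 7, 4, 13 are pairwise coprime; by CRT there is a unique solution modulo M = 7 · 4 · 13 = 364.
Solve pairwise, accumulating the modulus:
  Start with x ≡ 4 (mod 7).
  Combine with x ≡ 3 (mod 4): since gcd(7, 4) = 1, we get a unique residue mod 28.
    Write x = 4 + 7·t and substitute into x ≡ 3 (mod 4): 7·t ≡ 3 − 4 = -1 (mod 4).
    Reduce coefficients mod 4: 3·t ≡ 3 (mod 4).
    The inverse of 3 mod 4 is 3 (since 3·3 = 9 = 2·4 + 1), so t ≡ 3·3 = 9 ≡ 1 (mod 4).
    Then x = 4 + 7·1 = 11, valid modulo lcm(7, 4) = 28: x ≡ 11 (mod 28).
  Combine with x ≡ 2 (mod 13): since gcd(28, 13) = 1, we get a unique residue mod 364.
    Write x = 11 + 28·t and substitute into x ≡ 2 (mod 13): 28·t ≡ 2 − 11 = -9 (mod 13).
    Reduce coefficients mod 13: 2·t ≡ 4 (mod 13).
    The inverse of 2 mod 13 is 7 (since 2·7 = 14 = 1·13 + 1), so t ≡ 7·4 = 28 ≡ 2 (mod 13).
    Then x = 11 + 28·2 = 67, valid modulo lcm(28, 13) = 364: x ≡ 67 (mod 364).
Verify: 67 mod 7 = 4 ✓, 67 mod 4 = 3 ✓, 67 mod 13 = 2 ✓.

x ≡ 67 (mod 364).


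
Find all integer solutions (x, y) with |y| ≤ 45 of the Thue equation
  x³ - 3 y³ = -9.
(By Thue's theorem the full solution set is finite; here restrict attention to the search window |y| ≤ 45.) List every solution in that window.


The equation is x³ - 3y³ = -9. For fixed y, x³ = 3·y³ − 9, so a solution requires the RHS to be a perfect cube.
Strategy: iterate y from -45 to 45, compute RHS = 3·y³ − 9, and check whether it is a (positive or negative) perfect cube.
Check small values of y:
  y = 0: RHS = -9 is not a perfect cube.
  y = 1: RHS = -6 is not a perfect cube.
  y = -1: RHS = -12 is not a perfect cube.
  y = 2: RHS = 15 is not a perfect cube.
  y = -2: RHS = -33 is not a perfect cube.
  y = 3: RHS = 72 is not a perfect cube.
  y = -3: RHS = -90 is not a perfect cube.
Continuing the search up to |y| = 45 finds no solutions either.
No (x, y) in the scanned range satisfies the equation.

No integer solutions with |y| ≤ 45.


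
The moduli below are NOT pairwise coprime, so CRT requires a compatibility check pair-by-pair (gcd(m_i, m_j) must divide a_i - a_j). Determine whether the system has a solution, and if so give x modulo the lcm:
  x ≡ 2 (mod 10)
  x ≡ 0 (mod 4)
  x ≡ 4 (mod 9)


Moduli 10, 4, 9 are not pairwise coprime, so CRT works modulo lcm(m_i) when all pairwise compatibility conditions hold.
Pairwise compatibility: gcd(m_i, m_j) must divide a_i - a_j for every pair.
Merge one congruence at a time:
  Start: x ≡ 2 (mod 10).
  Combine with x ≡ 0 (mod 4): gcd(10, 4) = 2; 0 - 2 = -2, which IS divisible by 2, so compatible.
    Write x = 2 + 10·t and substitute into x ≡ 0 (mod 4): 10·t ≡ 0 − 2 = -2 (mod 4).
    Divide the congruence (and modulus) by g = 2: 5·t ≡ -1 (mod 2).
    Reduce coefficients mod 2: 1·t ≡ 1 (mod 2).
    So t ≡ 1 (mod 2).
    Then x = 2 + 10·1 = 12, valid modulo lcm(10, 4) = 20: x ≡ 12 (mod 20).
  Combine with x ≡ 4 (mod 9): gcd(20, 9) = 1; 4 - 12 = -8, which IS divisible by 1, so compatible.
    Write x = 12 + 20·t and substitute into x ≡ 4 (mod 9): 20·t ≡ 4 − 12 = -8 (mod 9).
    Reduce coefficients mod 9: 2·t ≡ 1 (mod 9).
    The inverse of 2 mod 9 is 5 (since 2·5 = 10 = 1·9 + 1), so t ≡ 5·1 = 5 ≡ 5 (mod 9).
    Then x = 12 + 20·5 = 112, valid modulo lcm(20, 9) = 180: x ≡ 112 (mod 180).
Verify: 112 mod 10 = 2, 112 mod 4 = 0, 112 mod 9 = 4.

x ≡ 112 (mod 180).


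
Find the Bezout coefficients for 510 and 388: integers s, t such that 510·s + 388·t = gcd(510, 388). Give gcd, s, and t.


Euclidean algorithm on (510, 388) — divide until remainder is 0:
  510 = 1 · 388 + 122
  388 = 3 · 122 + 22
  122 = 5 · 22 + 12
  22 = 1 · 12 + 10
  12 = 1 · 10 + 2
  10 = 5 · 2 + 0
gcd(510, 388) = 2.
Track Bezout coefficients alongside the remainders: start with r₀ = 510 = a·1 + b·0 (s = 1, t = 0) and r₁ = 388 = a·0 + b·1 (s = 0, t = 1); each new remainder r_{k+1} = r_{k-1} − q_k·r_k inherits s_{k+1} = s_{k-1} − q_k·s_k, t_{k+1} = t_{k-1} − q_k·t_k, so r_k = a·s_k + b·t_k at every step:
  q = 1: r = 122, s = 1 − 1·0 = 1, t = 0 − 1·1 = -1  (check: 510·1 + 388·(-1) = 122)
  q = 3: r = 22, s = 0 − 3·1 = -3, t = 1 − 3·(-1) = 4  (check: 510·(-3) + 388·4 = 22)
  q = 5: r = 12, s = 1 − 5·(-3) = 16, t = -1 − 5·4 = -21  (check: 510·16 + 388·(-21) = 12)
  q = 1: r = 10, s = -3 − 1·16 = -19, t = 4 − 1·(-21) = 25  (check: 510·(-19) + 388·25 = 10)
  q = 1: r = 2, s = 16 − 1·(-19) = 35, t = -21 − 1·25 = -46  (check: 510·35 + 388·(-46) = 2)
The row with r = 2 (the gcd) gives the Bezout coefficients s = 35, t = -46.
Result: 510 · (35) + 388 · (-46) = 2.

gcd(510, 388) = 2; s = 35, t = -46 (check: 510·35 + 388·(-46) = 2).


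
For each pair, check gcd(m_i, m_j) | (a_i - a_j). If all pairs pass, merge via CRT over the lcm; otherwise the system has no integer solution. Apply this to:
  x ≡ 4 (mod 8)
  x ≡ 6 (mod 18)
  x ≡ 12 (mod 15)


Moduli 8, 18, 15 are not pairwise coprime, so CRT works modulo lcm(m_i) when all pairwise compatibility conditions hold.
Pairwise compatibility: gcd(m_i, m_j) must divide a_i - a_j for every pair.
Merge one congruence at a time:
  Start: x ≡ 4 (mod 8).
  Combine with x ≡ 6 (mod 18): gcd(8, 18) = 2; 6 - 4 = 2, which IS divisible by 2, so compatible.
    Write x = 4 + 8·t and substitute into x ≡ 6 (mod 18): 8·t ≡ 6 − 4 = 2 (mod 18).
    Divide the congruence (and modulus) by g = 2: 4·t ≡ 1 (mod 9).
    The inverse of 4 mod 9 is 7 (since 4·7 = 28 = 3·9 + 1), so t ≡ 7·1 = 7 ≡ 7 (mod 9).
    Then x = 4 + 8·7 = 60, valid modulo lcm(8, 18) = 72: x ≡ 60 (mod 72).
  Combine with x ≡ 12 (mod 15): gcd(72, 15) = 3; 12 - 60 = -48, which IS divisible by 3, so compatible.
    Write x = 60 + 72·t and substitute into x ≡ 12 (mod 15): 72·t ≡ 12 − 60 = -48 (mod 15).
    Divide the congruence (and modulus) by g = 3: 24·t ≡ -16 (mod 5).
    Reduce coefficients mod 5: 4·t ≡ 4 (mod 5).
    The inverse of 4 mod 5 is 4 (since 4·4 = 16 = 3·5 + 1), so t ≡ 4·4 = 16 ≡ 1 (mod 5).
    Then x = 60 + 72·1 = 132, valid modulo lcm(72, 15) = 360: x ≡ 132 (mod 360).
Verify: 132 mod 8 = 4, 132 mod 18 = 6, 132 mod 15 = 12.

x ≡ 132 (mod 360).


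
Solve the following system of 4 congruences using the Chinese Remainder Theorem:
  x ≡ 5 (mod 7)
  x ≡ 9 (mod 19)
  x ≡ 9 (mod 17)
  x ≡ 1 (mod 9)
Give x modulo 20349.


Product of moduli M = 7 · 19 · 17 · 9 = 20349.
Merge one congruence at a time:
  Start: x ≡ 5 (mod 7).
  Combine with x ≡ 9 (mod 19); new modulus lcm = 133.
    Write x = 5 + 7·t and substitute into x ≡ 9 (mod 19): 7·t ≡ 9 − 5 = 4 (mod 19).
    The inverse of 7 mod 19 is 11 (since 7·11 = 77 = 4·19 + 1), so t ≡ 11·4 = 44 ≡ 6 (mod 19).
    Then x = 5 + 7·6 = 47, valid modulo lcm(7, 19) = 133: x ≡ 47 (mod 133).
  Combine with x ≡ 9 (mod 17); new modulus lcm = 2261.
    Write x = 47 + 133·t and substitute into x ≡ 9 (mod 17): 133·t ≡ 9 − 47 = -38 (mod 17).
    Reduce coefficients mod 17: 14·t ≡ 13 (mod 17).
    The inverse of 14 mod 17 is 11 (since 14·11 = 154 = 9·17 + 1), so t ≡ 11·13 = 143 ≡ 7 (mod 17).
    Then x = 47 + 133·7 = 978, valid modulo lcm(133, 17) = 2261: x ≡ 978 (mod 2261).
  Combine with x ≡ 1 (mod 9); new modulus lcm = 20349.
    Write x = 978 + 2261·t and substitute into x ≡ 1 (mod 9): 2261·t ≡ 1 − 978 = -977 (mod 9).
    Reduce coefficients mod 9: 2·t ≡ 4 (mod 9).
    The inverse of 2 mod 9 is 5 (since 2·5 = 10 = 1·9 + 1), so t ≡ 5·4 = 20 ≡ 2 (mod 9).
    Then x = 978 + 2261·2 = 5500, valid modulo lcm(2261, 9) = 20349: x ≡ 5500 (mod 20349).
Verify against each original: 5500 mod 7 = 5, 5500 mod 19 = 9, 5500 mod 17 = 9, 5500 mod 9 = 1.

x ≡ 5500 (mod 20349).


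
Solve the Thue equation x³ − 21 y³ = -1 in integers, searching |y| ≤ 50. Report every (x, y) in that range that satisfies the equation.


The equation is x³ - 21y³ = -1. For fixed y, x³ = 21·y³ − 1, so a solution requires the RHS to be a perfect cube.
Strategy: iterate y from -50 to 50, compute RHS = 21·y³ − 1, and check whether it is a (positive or negative) perfect cube.
Check small values of y:
  y = 0: RHS = -1 = (-1)³ ⇒ x = -1 works.
  y = 1: RHS = 20 is not a perfect cube.
  y = -1: RHS = -22 is not a perfect cube.
  y = 2: RHS = 167 is not a perfect cube.
  y = -2: RHS = -169 is not a perfect cube.
  y = 3: RHS = 566 is not a perfect cube.
  y = -3: RHS = -568 is not a perfect cube.
Continuing the search up to |y| = 50 finds no further solutions beyond those listed.
Collected solutions: (-1, 0).

Solutions (with |y| ≤ 50): (-1, 0).


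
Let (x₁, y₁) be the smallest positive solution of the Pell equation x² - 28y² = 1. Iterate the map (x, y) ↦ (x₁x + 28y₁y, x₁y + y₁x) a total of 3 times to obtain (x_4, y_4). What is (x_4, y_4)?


Step 1: Find the fundamental solution (x₁, y₁) of x² - 28y² = 1.
  Expand √28 as a continued fraction. a₀ = ⌊√28⌋ = 5; iterate m_{k+1} = d_k·a_k − m_k, d_{k+1} = (28 − m_{k+1}²)/d_k, a_{k+1} = ⌊(a₀ + m_{k+1})/d_{k+1}⌋ (starting m₀ = 0, d₀ = 1), with convergents p_k = a_k·p_{k-1} + p_{k-2}, q_k = a_k·q_{k-1} + q_{k-2} (p₋₁ = 1, q₋₁ = 0):
  k = 0: a₀ = 5; p₀/q₀ = 5/1; p₀² − 28·q₀² = 25 − 28 = -3.
  k = 1: m = 5, d = 3, a = ⌊(5 + 5)/3⌋ = 3; p/q = (3·5 + 1)/(3·1 + 0) = 16/3; p² − 28·q² = 256 − 252 = 4.
  k = 2: m = 4, d = 4, a = ⌊(5 + 4)/4⌋ = 2; p/q = (2·16 + 5)/(2·3 + 1) = 37/7; p² − 28·q² = 1369 − 1372 = -3.
  k = 3: m = 4, d = 3, a = ⌊(5 + 4)/3⌋ = 3; p/q = (3·37 + 16)/(3·7 + 3) = 127/24; p² − 28·q² = 16129 − 16128 = 1.
  The first convergent with p² − 28·q² = 1 gives the fundamental solution (x₁, y₁) = (127, 24).
Step 2: Apply the recurrence (x_{n+1}, y_{n+1}) = (x₁x_n + 28y₁y_n, x₁y_n + y₁x_n) repeatedly.
  From (x_1, y_1) = (127, 24): x_2 = 127·127 + 28·24·24 = 32257; y_2 = 127·24 + 24·127 = 6096.
  From (x_2, y_2) = (32257, 6096): x_3 = 127·32257 + 28·24·6096 = 8193151; y_3 = 127·6096 + 24·32257 = 1548360.
  From (x_3, y_3) = (8193151, 1548360): x_4 = 127·8193151 + 28·24·1548360 = 2081028097; y_4 = 127·1548360 + 24·8193151 = 393277344.
Step 3: Verify x_4² - 28·y_4² = 4330677940503441409 - 4330677940503441408 = 1 (should be 1). ✓

(x_1, y_1) = (127, 24); (x_4, y_4) = (2081028097, 393277344).


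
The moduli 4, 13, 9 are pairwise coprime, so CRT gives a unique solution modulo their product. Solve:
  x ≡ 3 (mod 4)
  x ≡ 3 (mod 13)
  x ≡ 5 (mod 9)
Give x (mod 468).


Moduli 4, 13, 9 are pairwise coprime; by CRT there is a unique solution modulo M = 4 · 13 · 9 = 468.
Solve pairwise, accumulating the modulus:
  Start with x ≡ 3 (mod 4).
  Combine with x ≡ 3 (mod 13): since gcd(4, 13) = 1, we get a unique residue mod 52.
    Write x = 3 + 4·t and substitute into x ≡ 3 (mod 13): 4·t ≡ 3 − 3 = 0 (mod 13).
    The inverse of 4 mod 13 is 10 (since 4·10 = 40 = 3·13 + 1), so t ≡ 10·0 = 0 ≡ 0 (mod 13).
    Then x = 3 + 4·0 = 3, valid modulo lcm(4, 13) = 52: x ≡ 3 (mod 52).
  Combine with x ≡ 5 (mod 9): since gcd(52, 9) = 1, we get a unique residue mod 468.
    Write x = 3 + 52·t and substitute into x ≡ 5 (mod 9): 52·t ≡ 5 − 3 = 2 (mod 9).
    Reduce coefficients mod 9: 7·t ≡ 2 (mod 9).
    The inverse of 7 mod 9 is 4 (since 7·4 = 28 = 3·9 + 1), so t ≡ 4·2 = 8 ≡ 8 (mod 9).
    Then x = 3 + 52·8 = 419, valid modulo lcm(52, 9) = 468: x ≡ 419 (mod 468).
Verify: 419 mod 4 = 3 ✓, 419 mod 13 = 3 ✓, 419 mod 9 = 5 ✓.

x ≡ 419 (mod 468).


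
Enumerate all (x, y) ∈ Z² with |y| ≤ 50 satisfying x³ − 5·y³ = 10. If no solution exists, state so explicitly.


The equation is x³ - 5y³ = 10. For fixed y, x³ = 5·y³ + 10, so a solution requires the RHS to be a perfect cube.
Strategy: iterate y from -50 to 50, compute RHS = 5·y³ + 10, and check whether it is a (positive or negative) perfect cube.
Check small values of y:
  y = 0: RHS = 10 is not a perfect cube.
  y = 1: RHS = 15 is not a perfect cube.
  y = -1: RHS = 5 is not a perfect cube.
  y = 2: RHS = 50 is not a perfect cube.
  y = -2: RHS = -30 is not a perfect cube.
  y = 3: RHS = 145 is not a perfect cube.
  y = -3: RHS = -125 = (-5)³ ⇒ x = -5 works.
Continuing the search up to |y| = 50 finds no further solutions beyond those listed.
Collected solutions: (-5, -3).

Solutions (with |y| ≤ 50): (-5, -3).


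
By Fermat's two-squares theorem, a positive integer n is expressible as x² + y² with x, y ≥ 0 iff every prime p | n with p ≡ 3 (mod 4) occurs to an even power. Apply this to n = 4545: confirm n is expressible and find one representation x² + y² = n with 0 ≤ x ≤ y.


Step 1: Factor n = 4545 = 3^2 · 5 · 101.
Step 2: Check the mod-4 condition on each prime factor: 3 ≡ 3 (mod 4), exponent 2 (must be even); 5 ≡ 1 (mod 4), exponent 1; 101 ≡ 1 (mod 4), exponent 1.
All primes ≡ 3 (mod 4) appear to even exponent (or don't appear), so by the two-squares theorem n IS expressible as a sum of two squares.
Step 3: Build a representation. Group n = k² · m with k = 3 and m = 5 · 101 = 505 (a product of primes ≡ 1 (mod 4)); a representation of m scales to one of n via (k·x)² + (k·y)² = k²(x² + y²). Each prime p ≡ 1 (mod 4) is itself a sum of two squares; find a² by testing p − a² for a perfect square:
  5: 5 − 1² = 4 = 2² ⇒ 5 = 1² + 2².
  101: 101 − 1² = 100 = 10² ⇒ 101 = 1² + 10².
  Combine using the Brahmagupta–Fibonacci identity (a² + b²)(c² + d²) = (ac − bd)² + (ad + bc)² = (ac + bd)² + (ad − bc)²:
  5 · 101 = 505: from (1² + 2²)(1² + 10²), take (1·1 − 2·10, 1·10 + 2·1) = (1 − 20, 10 + 2) = (-19, 12); dropping signs (only squares matter) gives (19, 12); check 19² + 12² = 361 + 144 = 505 ✓.
  Scale by k = 3: (3·19, 3·12) = (57, 36).
Step 4: Order so x ≤ y and verify: 36² + 57² = 1296 + 3249 = 4545 = n. ✓

n = 4545 = 36² + 57² (one valid representation with x ≤ y).


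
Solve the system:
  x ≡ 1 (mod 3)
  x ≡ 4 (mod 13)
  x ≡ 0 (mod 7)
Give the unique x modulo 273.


Moduli 3, 13, 7 are pairwise coprime; by CRT there is a unique solution modulo M = 3 · 13 · 7 = 273.
Solve pairwise, accumulating the modulus:
  Start with x ≡ 1 (mod 3).
  Combine with x ≡ 4 (mod 13): since gcd(3, 13) = 1, we get a unique residue mod 39.
    Write x = 1 + 3·t and substitute into x ≡ 4 (mod 13): 3·t ≡ 4 − 1 = 3 (mod 13).
    The inverse of 3 mod 13 is 9 (since 3·9 = 27 = 2·13 + 1), so t ≡ 9·3 = 27 ≡ 1 (mod 13).
    Then x = 1 + 3·1 = 4, valid modulo lcm(3, 13) = 39: x ≡ 4 (mod 39).
  Combine with x ≡ 0 (mod 7): since gcd(39, 7) = 1, we get a unique residue mod 273.
    Write x = 4 + 39·t and substitute into x ≡ 0 (mod 7): 39·t ≡ 0 − 4 = -4 (mod 7).
    Reduce coefficients mod 7: 4·t ≡ 3 (mod 7).
    The inverse of 4 mod 7 is 2 (since 4·2 = 8 = 1·7 + 1), so t ≡ 2·3 = 6 ≡ 6 (mod 7).
    Then x = 4 + 39·6 = 238, valid modulo lcm(39, 7) = 273: x ≡ 238 (mod 273).
Verify: 238 mod 3 = 1 ✓, 238 mod 13 = 4 ✓, 238 mod 7 = 0 ✓.

x ≡ 238 (mod 273).


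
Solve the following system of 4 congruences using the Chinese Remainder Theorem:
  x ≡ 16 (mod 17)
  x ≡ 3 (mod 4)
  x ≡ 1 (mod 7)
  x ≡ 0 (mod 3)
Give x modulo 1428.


Product of moduli M = 17 · 4 · 7 · 3 = 1428.
Merge one congruence at a time:
  Start: x ≡ 16 (mod 17).
  Combine with x ≡ 3 (mod 4); new modulus lcm = 68.
    Write x = 16 + 17·t and substitute into x ≡ 3 (mod 4): 17·t ≡ 3 − 16 = -13 (mod 4).
    Reduce coefficients mod 4: 1·t ≡ 3 (mod 4).
    So t ≡ 3 (mod 4).
    Then x = 16 + 17·3 = 67, valid modulo lcm(17, 4) = 68: x ≡ 67 (mod 68).
  Combine with x ≡ 1 (mod 7); new modulus lcm = 476.
    Write x = 67 + 68·t and substitute into x ≡ 1 (mod 7): 68·t ≡ 1 − 67 = -66 (mod 7).
    Reduce coefficients mod 7: 5·t ≡ 4 (mod 7).
    The inverse of 5 mod 7 is 3 (since 5·3 = 15 = 2·7 + 1), so t ≡ 3·4 = 12 ≡ 5 (mod 7).
    Then x = 67 + 68·5 = 407, valid modulo lcm(68, 7) = 476: x ≡ 407 (mod 476).
  Combine with x ≡ 0 (mod 3); new modulus lcm = 1428.
    Write x = 407 + 476·t and substitute into x ≡ 0 (mod 3): 476·t ≡ 0 − 407 = -407 (mod 3).
    Reduce coefficients mod 3: 2·t ≡ 1 (mod 3).
    The inverse of 2 mod 3 is 2 (since 2·2 = 4 = 1·3 + 1), so t ≡ 2·1 = 2 ≡ 2 (mod 3).
    Then x = 407 + 476·2 = 1359, valid modulo lcm(476, 3) = 1428: x ≡ 1359 (mod 1428).
Verify against each original: 1359 mod 17 = 16, 1359 mod 4 = 3, 1359 mod 7 = 1, 1359 mod 3 = 0.

x ≡ 1359 (mod 1428).


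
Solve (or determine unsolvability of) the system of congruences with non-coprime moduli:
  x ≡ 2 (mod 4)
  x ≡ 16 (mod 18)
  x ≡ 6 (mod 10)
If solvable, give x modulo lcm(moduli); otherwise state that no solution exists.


Moduli 4, 18, 10 are not pairwise coprime, so CRT works modulo lcm(m_i) when all pairwise compatibility conditions hold.
Pairwise compatibility: gcd(m_i, m_j) must divide a_i - a_j for every pair.
Merge one congruence at a time:
  Start: x ≡ 2 (mod 4).
  Combine with x ≡ 16 (mod 18): gcd(4, 18) = 2; 16 - 2 = 14, which IS divisible by 2, so compatible.
    Write x = 2 + 4·t and substitute into x ≡ 16 (mod 18): 4·t ≡ 16 − 2 = 14 (mod 18).
    Divide the congruence (and modulus) by g = 2: 2·t ≡ 7 (mod 9).
    The inverse of 2 mod 9 is 5 (since 2·5 = 10 = 1·9 + 1), so t ≡ 5·7 = 35 ≡ 8 (mod 9).
    Then x = 2 + 4·8 = 34, valid modulo lcm(4, 18) = 36: x ≡ 34 (mod 36).
  Combine with x ≡ 6 (mod 10): gcd(36, 10) = 2; 6 - 34 = -28, which IS divisible by 2, so compatible.
    Write x = 34 + 36·t and substitute into x ≡ 6 (mod 10): 36·t ≡ 6 − 34 = -28 (mod 10).
    Divide the congruence (and modulus) by g = 2: 18·t ≡ -14 (mod 5).
    Reduce coefficients mod 5: 3·t ≡ 1 (mod 5).
    The inverse of 3 mod 5 is 2 (since 3·2 = 6 = 1·5 + 1), so t ≡ 2·1 = 2 ≡ 2 (mod 5).
    Then x = 34 + 36·2 = 106, valid modulo lcm(36, 10) = 180: x ≡ 106 (mod 180).
Verify: 106 mod 4 = 2, 106 mod 18 = 16, 106 mod 10 = 6.

x ≡ 106 (mod 180).


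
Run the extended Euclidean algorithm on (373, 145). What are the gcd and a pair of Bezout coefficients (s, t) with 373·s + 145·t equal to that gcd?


Euclidean algorithm on (373, 145) — divide until remainder is 0:
  373 = 2 · 145 + 83
  145 = 1 · 83 + 62
  83 = 1 · 62 + 21
  62 = 2 · 21 + 20
  21 = 1 · 20 + 1
  20 = 20 · 1 + 0
gcd(373, 145) = 1.
Track Bezout coefficients alongside the remainders: start with r₀ = 373 = a·1 + b·0 (s = 1, t = 0) and r₁ = 145 = a·0 + b·1 (s = 0, t = 1); each new remainder r_{k+1} = r_{k-1} − q_k·r_k inherits s_{k+1} = s_{k-1} − q_k·s_k, t_{k+1} = t_{k-1} − q_k·t_k, so r_k = a·s_k + b·t_k at every step:
  q = 2: r = 83, s = 1 − 2·0 = 1, t = 0 − 2·1 = -2  (check: 373·1 + 145·(-2) = 83)
  q = 1: r = 62, s = 0 − 1·1 = -1, t = 1 − 1·(-2) = 3  (check: 373·(-1) + 145·3 = 62)
  q = 1: r = 21, s = 1 − 1·(-1) = 2, t = -2 − 1·3 = -5  (check: 373·2 + 145·(-5) = 21)
  q = 2: r = 20, s = -1 − 2·2 = -5, t = 3 − 2·(-5) = 13  (check: 373·(-5) + 145·13 = 20)
  q = 1: r = 1, s = 2 − 1·(-5) = 7, t = -5 − 1·13 = -18  (check: 373·7 + 145·(-18) = 1)
The row with r = 1 (the gcd) gives the Bezout coefficients s = 7, t = -18.
Result: 373 · (7) + 145 · (-18) = 1.

gcd(373, 145) = 1; s = 7, t = -18 (check: 373·7 + 145·(-18) = 1).


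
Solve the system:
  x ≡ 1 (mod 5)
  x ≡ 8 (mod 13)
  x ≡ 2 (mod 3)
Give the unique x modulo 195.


Moduli 5, 13, 3 are pairwise coprime; by CRT there is a unique solution modulo M = 5 · 13 · 3 = 195.
Solve pairwise, accumulating the modulus:
  Start with x ≡ 1 (mod 5).
  Combine with x ≡ 8 (mod 13): since gcd(5, 13) = 1, we get a unique residue mod 65.
    Write x = 1 + 5·t and substitute into x ≡ 8 (mod 13): 5·t ≡ 8 − 1 = 7 (mod 13).
    The inverse of 5 mod 13 is 8 (since 5·8 = 40 = 3·13 + 1), so t ≡ 8·7 = 56 ≡ 4 (mod 13).
    Then x = 1 + 5·4 = 21, valid modulo lcm(5, 13) = 65: x ≡ 21 (mod 65).
  Combine with x ≡ 2 (mod 3): since gcd(65, 3) = 1, we get a unique residue mod 195.
    Write x = 21 + 65·t and substitute into x ≡ 2 (mod 3): 65·t ≡ 2 − 21 = -19 (mod 3).
    Reduce coefficients mod 3: 2·t ≡ 2 (mod 3).
    The inverse of 2 mod 3 is 2 (since 2·2 = 4 = 1·3 + 1), so t ≡ 2·2 = 4 ≡ 1 (mod 3).
    Then x = 21 + 65·1 = 86, valid modulo lcm(65, 3) = 195: x ≡ 86 (mod 195).
Verify: 86 mod 5 = 1 ✓, 86 mod 13 = 8 ✓, 86 mod 3 = 2 ✓.

x ≡ 86 (mod 195).


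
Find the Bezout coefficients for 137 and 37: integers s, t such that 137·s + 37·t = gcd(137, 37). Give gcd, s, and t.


Euclidean algorithm on (137, 37) — divide until remainder is 0:
  137 = 3 · 37 + 26
  37 = 1 · 26 + 11
  26 = 2 · 11 + 4
  11 = 2 · 4 + 3
  4 = 1 · 3 + 1
  3 = 3 · 1 + 0
gcd(137, 37) = 1.
Track Bezout coefficients alongside the remainders: start with r₀ = 137 = a·1 + b·0 (s = 1, t = 0) and r₁ = 37 = a·0 + b·1 (s = 0, t = 1); each new remainder r_{k+1} = r_{k-1} − q_k·r_k inherits s_{k+1} = s_{k-1} − q_k·s_k, t_{k+1} = t_{k-1} − q_k·t_k, so r_k = a·s_k + b·t_k at every step:
  q = 3: r = 26, s = 1 − 3·0 = 1, t = 0 − 3·1 = -3  (check: 137·1 + 37·(-3) = 26)
  q = 1: r = 11, s = 0 − 1·1 = -1, t = 1 − 1·(-3) = 4  (check: 137·(-1) + 37·4 = 11)
  q = 2: r = 4, s = 1 − 2·(-1) = 3, t = -3 − 2·4 = -11  (check: 137·3 + 37·(-11) = 4)
  q = 2: r = 3, s = -1 − 2·3 = -7, t = 4 − 2·(-11) = 26  (check: 137·(-7) + 37·26 = 3)
  q = 1: r = 1, s = 3 − 1·(-7) = 10, t = -11 − 1·26 = -37  (check: 137·10 + 37·(-37) = 1)
The row with r = 1 (the gcd) gives the Bezout coefficients s = 10, t = -37.
Result: 137 · (10) + 37 · (-37) = 1.

gcd(137, 37) = 1; s = 10, t = -37 (check: 137·10 + 37·(-37) = 1).


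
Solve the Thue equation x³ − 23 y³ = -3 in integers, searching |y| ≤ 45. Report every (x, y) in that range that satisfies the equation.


The equation is x³ - 23y³ = -3. For fixed y, x³ = 23·y³ − 3, so a solution requires the RHS to be a perfect cube.
Strategy: iterate y from -45 to 45, compute RHS = 23·y³ − 3, and check whether it is a (positive or negative) perfect cube.
Check small values of y:
  y = 0: RHS = -3 is not a perfect cube.
  y = 1: RHS = 20 is not a perfect cube.
  y = -1: RHS = -26 is not a perfect cube.
  y = 2: RHS = 181 is not a perfect cube.
  y = -2: RHS = -187 is not a perfect cube.
  y = 3: RHS = 618 is not a perfect cube.
  y = -3: RHS = -624 is not a perfect cube.
Continuing the search up to |y| = 45 finds no solutions either.
No (x, y) in the scanned range satisfies the equation.

No integer solutions with |y| ≤ 45.


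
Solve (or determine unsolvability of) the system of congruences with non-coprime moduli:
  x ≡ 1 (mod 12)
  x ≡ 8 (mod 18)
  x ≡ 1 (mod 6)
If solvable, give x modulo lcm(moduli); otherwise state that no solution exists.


Moduli 12, 18, 6 are not pairwise coprime, so CRT works modulo lcm(m_i) when all pairwise compatibility conditions hold.
Pairwise compatibility: gcd(m_i, m_j) must divide a_i - a_j for every pair.
Merge one congruence at a time:
  Start: x ≡ 1 (mod 12).
  Combine with x ≡ 8 (mod 18): gcd(12, 18) = 6, and 8 - 1 = 7 is NOT divisible by 6.
    ⇒ system is inconsistent (no integer solution).

No solution (the system is inconsistent).


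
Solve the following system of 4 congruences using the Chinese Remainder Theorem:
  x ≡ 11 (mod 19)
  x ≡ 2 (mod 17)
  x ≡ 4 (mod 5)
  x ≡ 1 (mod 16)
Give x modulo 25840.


Product of moduli M = 19 · 17 · 5 · 16 = 25840.
Merge one congruence at a time:
  Start: x ≡ 11 (mod 19).
  Combine with x ≡ 2 (mod 17); new modulus lcm = 323.
    Write x = 11 + 19·t and substitute into x ≡ 2 (mod 17): 19·t ≡ 2 − 11 = -9 (mod 17).
    Reduce coefficients mod 17: 2·t ≡ 8 (mod 17).
    The inverse of 2 mod 17 is 9 (since 2·9 = 18 = 1·17 + 1), so t ≡ 9·8 = 72 ≡ 4 (mod 17).
    Then x = 11 + 19·4 = 87, valid modulo lcm(19, 17) = 323: x ≡ 87 (mod 323).
  Combine with x ≡ 4 (mod 5); new modulus lcm = 1615.
    Write x = 87 + 323·t and substitute into x ≡ 4 (mod 5): 323·t ≡ 4 − 87 = -83 (mod 5).
    Reduce coefficients mod 5: 3·t ≡ 2 (mod 5).
    The inverse of 3 mod 5 is 2 (since 3·2 = 6 = 1·5 + 1), so t ≡ 2·2 = 4 ≡ 4 (mod 5).
    Then x = 87 + 323·4 = 1379, valid modulo lcm(323, 5) = 1615: x ≡ 1379 (mod 1615).
  Combine with x ≡ 1 (mod 16); new modulus lcm = 25840.
    Write x = 1379 + 1615·t and substitute into x ≡ 1 (mod 16): 1615·t ≡ 1 − 1379 = -1378 (mod 16).
    Reduce coefficients mod 16: 15·t ≡ 14 (mod 16).
    The inverse of 15 mod 16 is 15 (since 15·15 = 225 = 14·16 + 1), so t ≡ 15·14 = 210 ≡ 2 (mod 16).
    Then x = 1379 + 1615·2 = 4609, valid modulo lcm(1615, 16) = 25840: x ≡ 4609 (mod 25840).
Verify against each original: 4609 mod 19 = 11, 4609 mod 17 = 2, 4609 mod 5 = 4, 4609 mod 16 = 1.

x ≡ 4609 (mod 25840).


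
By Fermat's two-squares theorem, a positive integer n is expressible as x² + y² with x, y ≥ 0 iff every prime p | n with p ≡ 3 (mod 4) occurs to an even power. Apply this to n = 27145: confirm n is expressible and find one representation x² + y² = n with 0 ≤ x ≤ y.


Step 1: Factor n = 27145 = 5 · 61 · 89.
Step 2: Check the mod-4 condition on each prime factor: 5 ≡ 1 (mod 4), exponent 1; 61 ≡ 1 (mod 4), exponent 1; 89 ≡ 1 (mod 4), exponent 1.
All primes ≡ 3 (mod 4) appear to even exponent (or don't appear), so by the two-squares theorem n IS expressible as a sum of two squares.
Step 3: Build a representation. Here n = 5 · 61 · 89 is a product of primes ≡ 1 (mod 4). Each prime p ≡ 1 (mod 4) is itself a sum of two squares; find a² by testing p − a² for a perfect square:
  5: 5 − 1² = 4 = 2² ⇒ 5 = 1² + 2².
  61: 61 − 1² = 60, 61 − 2² = 57, 61 − 3² = 52, 61 − 4² = 45, 61 − 5² = 36 = 6² ⇒ 61 = 5² + 6².
  89: 89 − 1² = 88, 89 − 2² = 85, 89 − 3² = 80, 89 − 4² = 73, 89 − 5² = 64 = 8² ⇒ 89 = 5² + 8².
  Combine using the Brahmagupta–Fibonacci identity (a² + b²)(c² + d²) = (ac − bd)² + (ad + bc)² = (ac + bd)² + (ad − bc)²:
  5 · 61 = 305: from (1² + 2²)(5² + 6²), take (1·5 − 2·6, 1·6 + 2·5) = (5 − 12, 6 + 10) = (-7, 16); dropping signs (only squares matter) gives (7, 16); check 7² + 16² = 49 + 256 = 305 ✓.
  305 · 89 = 27145: from (7² + 16²)(5² + 8²), take (7·5 − 16·8, 7·8 + 16·5) = (35 − 128, 56 + 80) = (-93, 136); dropping signs (only squares matter) gives (93, 136); check 93² + 136² = 8649 + 18496 = 27145 ✓.
Step 4: Order so x ≤ y and verify: 93² + 136² = 8649 + 18496 = 27145 = n. ✓

n = 27145 = 93² + 136² (one valid representation with x ≤ y).


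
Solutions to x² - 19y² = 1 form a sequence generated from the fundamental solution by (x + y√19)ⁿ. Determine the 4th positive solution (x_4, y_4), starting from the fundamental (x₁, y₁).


Step 1: Find the fundamental solution (x₁, y₁) of x² - 19y² = 1.
  Expand √19 as a continued fraction. a₀ = ⌊√19⌋ = 4; iterate m_{k+1} = d_k·a_k − m_k, d_{k+1} = (19 − m_{k+1}²)/d_k, a_{k+1} = ⌊(a₀ + m_{k+1})/d_{k+1}⌋ (starting m₀ = 0, d₀ = 1), with convergents p_k = a_k·p_{k-1} + p_{k-2}, q_k = a_k·q_{k-1} + q_{k-2} (p₋₁ = 1, q₋₁ = 0):
  k = 0: a₀ = 4; p₀/q₀ = 4/1; p₀² − 19·q₀² = 16 − 19 = -3.
  k = 1: m = 4, d = 3, a = ⌊(4 + 4)/3⌋ = 2; p/q = (2·4 + 1)/(2·1 + 0) = 9/2; p² − 19·q² = 81 − 76 = 5.
  k = 2: m = 2, d = 5, a = ⌊(4 + 2)/5⌋ = 1; p/q = (1·9 + 4)/(1·2 + 1) = 13/3; p² − 19·q² = 169 − 171 = -2.
  k = 3: m = 3, d = 2, a = ⌊(4 + 3)/2⌋ = 3; p/q = (3·13 + 9)/(3·3 + 2) = 48/11; p² − 19·q² = 2304 − 2299 = 5.
  k = 4: m = 3, d = 5, a = ⌊(4 + 3)/5⌋ = 1; p/q = (1·48 + 13)/(1·11 + 3) = 61/14; p² − 19·q² = 3721 − 3724 = -3.
  k = 5: m = 2, d = 3, a = ⌊(4 + 2)/3⌋ = 2; p/q = (2·61 + 48)/(2·14 + 11) = 170/39; p² − 19·q² = 28900 − 28899 = 1.
  The first convergent with p² − 19·q² = 1 gives the fundamental solution (x₁, y₁) = (170, 39).
Step 2: Apply the recurrence (x_{n+1}, y_{n+1}) = (x₁x_n + 19y₁y_n, x₁y_n + y₁x_n) repeatedly.
  From (x_1, y_1) = (170, 39): x_2 = 170·170 + 19·39·39 = 57799; y_2 = 170·39 + 39·170 = 13260.
  From (x_2, y_2) = (57799, 13260): x_3 = 170·57799 + 19·39·13260 = 19651490; y_3 = 170·13260 + 39·57799 = 4508361.
  From (x_3, y_3) = (19651490, 4508361): x_4 = 170·19651490 + 19·39·4508361 = 6681448801; y_4 = 170·4508361 + 39·19651490 = 1532829480.
Step 3: Verify x_4² - 19·y_4² = 44641758080384337601 - 44641758080384337600 = 1 (should be 1). ✓

(x_1, y_1) = (170, 39); (x_4, y_4) = (6681448801, 1532829480).


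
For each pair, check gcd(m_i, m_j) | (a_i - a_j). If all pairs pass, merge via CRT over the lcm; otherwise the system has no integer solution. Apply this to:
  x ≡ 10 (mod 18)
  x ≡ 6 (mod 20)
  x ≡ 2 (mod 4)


Moduli 18, 20, 4 are not pairwise coprime, so CRT works modulo lcm(m_i) when all pairwise compatibility conditions hold.
Pairwise compatibility: gcd(m_i, m_j) must divide a_i - a_j for every pair.
Merge one congruence at a time:
  Start: x ≡ 10 (mod 18).
  Combine with x ≡ 6 (mod 20): gcd(18, 20) = 2; 6 - 10 = -4, which IS divisible by 2, so compatible.
    Write x = 10 + 18·t and substitute into x ≡ 6 (mod 20): 18·t ≡ 6 − 10 = -4 (mod 20).
    Divide the congruence (and modulus) by g = 2: 9·t ≡ -2 (mod 10).
    Reduce coefficients mod 10: 9·t ≡ 8 (mod 10).
    The inverse of 9 mod 10 is 9 (since 9·9 = 81 = 8·10 + 1), so t ≡ 9·8 = 72 ≡ 2 (mod 10).
    Then x = 10 + 18·2 = 46, valid modulo lcm(18, 20) = 180: x ≡ 46 (mod 180).
  Combine with x ≡ 2 (mod 4): gcd(180, 4) = 4; 2 - 46 = -44, which IS divisible by 4, so compatible.
    Write x = 46 + 180·t and substitute into x ≡ 2 (mod 4): 180·t ≡ 2 − 46 = -44 (mod 4).
    Divide the congruence (and modulus) by g = 4: 45·t ≡ -11 (mod 1).
    Modulo 1 every t works; take t = 0.
    Then x = 46 + 180·0 = 46, valid modulo lcm(180, 4) = 180: x ≡ 46 (mod 180).
Verify: 46 mod 18 = 10, 46 mod 20 = 6, 46 mod 4 = 2.

x ≡ 46 (mod 180).


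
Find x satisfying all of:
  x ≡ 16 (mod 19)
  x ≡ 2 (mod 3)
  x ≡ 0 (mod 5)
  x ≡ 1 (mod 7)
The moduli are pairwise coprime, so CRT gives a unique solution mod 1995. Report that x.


Product of moduli M = 19 · 3 · 5 · 7 = 1995.
Merge one congruence at a time:
  Start: x ≡ 16 (mod 19).
  Combine with x ≡ 2 (mod 3); new modulus lcm = 57.
    Write x = 16 + 19·t and substitute into x ≡ 2 (mod 3): 19·t ≡ 2 − 16 = -14 (mod 3).
    Reduce coefficients mod 3: 1·t ≡ 1 (mod 3).
    So t ≡ 1 (mod 3).
    Then x = 16 + 19·1 = 35, valid modulo lcm(19, 3) = 57: x ≡ 35 (mod 57).
  Combine with x ≡ 0 (mod 5); new modulus lcm = 285.
    Write x = 35 + 57·t and substitute into x ≡ 0 (mod 5): 57·t ≡ 0 − 35 = -35 (mod 5).
    Reduce coefficients mod 5: 2·t ≡ 0 (mod 5).
    The inverse of 2 mod 5 is 3 (since 2·3 = 6 = 1·5 + 1), so t ≡ 3·0 = 0 ≡ 0 (mod 5).
    Then x = 35 + 57·0 = 35, valid modulo lcm(57, 5) = 285: x ≡ 35 (mod 285).
  Combine with x ≡ 1 (mod 7); new modulus lcm = 1995.
    Write x = 35 + 285·t and substitute into x ≡ 1 (mod 7): 285·t ≡ 1 − 35 = -34 (mod 7).
    Reduce coefficients mod 7: 5·t ≡ 1 (mod 7).
    The inverse of 5 mod 7 is 3 (since 5·3 = 15 = 2·7 + 1), so t ≡ 3·1 = 3 ≡ 3 (mod 7).
    Then x = 35 + 285·3 = 890, valid modulo lcm(285, 7) = 1995: x ≡ 890 (mod 1995).
Verify against each original: 890 mod 19 = 16, 890 mod 3 = 2, 890 mod 5 = 0, 890 mod 7 = 1.

x ≡ 890 (mod 1995).


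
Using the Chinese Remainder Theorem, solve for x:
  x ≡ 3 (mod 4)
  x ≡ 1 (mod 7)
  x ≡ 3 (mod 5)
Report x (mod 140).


Moduli 4, 7, 5 are pairwise coprime; by CRT there is a unique solution modulo M = 4 · 7 · 5 = 140.
Solve pairwise, accumulating the modulus:
  Start with x ≡ 3 (mod 4).
  Combine with x ≡ 1 (mod 7): since gcd(4, 7) = 1, we get a unique residue mod 28.
    Write x = 3 + 4·t and substitute into x ≡ 1 (mod 7): 4·t ≡ 1 − 3 = -2 (mod 7).
    Reduce coefficients mod 7: 4·t ≡ 5 (mod 7).
    The inverse of 4 mod 7 is 2 (since 4·2 = 8 = 1·7 + 1), so t ≡ 2·5 = 10 ≡ 3 (mod 7).
    Then x = 3 + 4·3 = 15, valid modulo lcm(4, 7) = 28: x ≡ 15 (mod 28).
  Combine with x ≡ 3 (mod 5): since gcd(28, 5) = 1, we get a unique residue mod 140.
    Write x = 15 + 28·t and substitute into x ≡ 3 (mod 5): 28·t ≡ 3 − 15 = -12 (mod 5).
    Reduce coefficients mod 5: 3·t ≡ 3 (mod 5).
    The inverse of 3 mod 5 is 2 (since 3·2 = 6 = 1·5 + 1), so t ≡ 2·3 = 6 ≡ 1 (mod 5).
    Then x = 15 + 28·1 = 43, valid modulo lcm(28, 5) = 140: x ≡ 43 (mod 140).
Verify: 43 mod 4 = 3 ✓, 43 mod 7 = 1 ✓, 43 mod 5 = 3 ✓.

x ≡ 43 (mod 140).


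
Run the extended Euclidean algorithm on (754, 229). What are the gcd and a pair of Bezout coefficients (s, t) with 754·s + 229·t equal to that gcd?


Euclidean algorithm on (754, 229) — divide until remainder is 0:
  754 = 3 · 229 + 67
  229 = 3 · 67 + 28
  67 = 2 · 28 + 11
  28 = 2 · 11 + 6
  11 = 1 · 6 + 5
  6 = 1 · 5 + 1
  5 = 5 · 1 + 0
gcd(754, 229) = 1.
Track Bezout coefficients alongside the remainders: start with r₀ = 754 = a·1 + b·0 (s = 1, t = 0) and r₁ = 229 = a·0 + b·1 (s = 0, t = 1); each new remainder r_{k+1} = r_{k-1} − q_k·r_k inherits s_{k+1} = s_{k-1} − q_k·s_k, t_{k+1} = t_{k-1} − q_k·t_k, so r_k = a·s_k + b·t_k at every step:
  q = 3: r = 67, s = 1 − 3·0 = 1, t = 0 − 3·1 = -3  (check: 754·1 + 229·(-3) = 67)
  q = 3: r = 28, s = 0 − 3·1 = -3, t = 1 − 3·(-3) = 10  (check: 754·(-3) + 229·10 = 28)
  q = 2: r = 11, s = 1 − 2·(-3) = 7, t = -3 − 2·10 = -23  (check: 754·7 + 229·(-23) = 11)
  q = 2: r = 6, s = -3 − 2·7 = -17, t = 10 − 2·(-23) = 56  (check: 754·(-17) + 229·56 = 6)
  q = 1: r = 5, s = 7 − 1·(-17) = 24, t = -23 − 1·56 = -79  (check: 754·24 + 229·(-79) = 5)
  q = 1: r = 1, s = -17 − 1·24 = -41, t = 56 − 1·(-79) = 135  (check: 754·(-41) + 229·135 = 1)
The row with r = 1 (the gcd) gives the Bezout coefficients s = -41, t = 135.
Result: 754 · (-41) + 229 · (135) = 1.

gcd(754, 229) = 1; s = -41, t = 135 (check: 754·(-41) + 229·135 = 1).


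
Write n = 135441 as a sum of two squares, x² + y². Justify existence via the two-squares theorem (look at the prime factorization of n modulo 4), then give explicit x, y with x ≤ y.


Step 1: Factor n = 135441 = 3^2 · 101 · 149.
Step 2: Check the mod-4 condition on each prime factor: 3 ≡ 3 (mod 4), exponent 2 (must be even); 101 ≡ 1 (mod 4), exponent 1; 149 ≡ 1 (mod 4), exponent 1.
All primes ≡ 3 (mod 4) appear to even exponent (or don't appear), so by the two-squares theorem n IS expressible as a sum of two squares.
Step 3: Build a representation. Group n = k² · m with k = 3 and m = 101 · 149 = 15049 (a product of primes ≡ 1 (mod 4)); a representation of m scales to one of n via (k·x)² + (k·y)² = k²(x² + y²). Each prime p ≡ 1 (mod 4) is itself a sum of two squares; find a² by testing p − a² for a perfect square:
  101: 101 − 1² = 100 = 10² ⇒ 101 = 1² + 10².
  149: 149 − 1² = 148, 149 − 2² = 145, 149 − 3² = 140, 149 − 4² = 133, 149 − 5² = 124, 149 − 6² = 113, 149 − 7² = 100 = 10² ⇒ 149 = 7² + 10².
  Combine using the Brahmagupta–Fibonacci identity (a² + b²)(c² + d²) = (ac − bd)² + (ad + bc)² = (ac + bd)² + (ad − bc)²:
  101 · 149 = 15049: from (1² + 10²)(7² + 10²), take (1·7 − 10·10, 1·10 + 10·7) = (7 − 100, 10 + 70) = (-93, 80); dropping signs (only squares matter) gives (93, 80); check 93² + 80² = 8649 + 6400 = 15049 ✓.
  Scale by k = 3: (3·93, 3·80) = (279, 240).
Step 4: Order so x ≤ y and verify: 240² + 279² = 57600 + 77841 = 135441 = n. ✓

n = 135441 = 240² + 279² (one valid representation with x ≤ y).
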